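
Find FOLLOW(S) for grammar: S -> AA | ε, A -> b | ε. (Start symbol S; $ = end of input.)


$ ∈ FOLLOW(S). For each A -> αBβ: add FIRST(β)\{ε} to FOLLOW(B); if β nullable, add FOLLOW(A).
FOLLOW(S) = {$}


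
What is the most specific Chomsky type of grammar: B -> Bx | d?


Left-linear: every RHS is a terminal or one nonterminal followed by a terminal
Classification: Type 3 (Regular)


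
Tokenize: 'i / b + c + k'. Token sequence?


Scan left to right, longest-match per lexeme
Tokens: ID(i), OP(/), ID(b), OP(+), ID(c), OP(+), ID(k)


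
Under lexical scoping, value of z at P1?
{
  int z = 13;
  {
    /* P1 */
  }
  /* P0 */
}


P1's block does not declare z; resolves to the enclosing declaration at depth 0
z = 13


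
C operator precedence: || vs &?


'&' is bitwise AND (level 5); '||' is logical OR (level 1)
Higher level binds tighter
'&' has higher precedence than '||'


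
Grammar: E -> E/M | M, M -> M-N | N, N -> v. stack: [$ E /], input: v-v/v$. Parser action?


no handle ('E/' is not any RHS); shift 'v'
Action: shift


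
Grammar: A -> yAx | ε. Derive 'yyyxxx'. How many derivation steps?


Derivation: A => yAx => yyAxx => yyyAxxx => yyyxxx
Steps: 4


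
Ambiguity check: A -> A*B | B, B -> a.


precedence layered via separate nonterminal B: deterministic
Unambiguous


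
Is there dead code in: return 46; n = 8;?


statement follows a return and is unreachable
Dead: 'n = 8'


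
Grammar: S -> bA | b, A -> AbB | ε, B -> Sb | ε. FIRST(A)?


Per alternative of A: FIRST(AbB) = {b}; FIRST(ε) = {ε}
FIRST(A) = {b, ε}


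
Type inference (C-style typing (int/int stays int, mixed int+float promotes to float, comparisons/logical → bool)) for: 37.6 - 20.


Operand types: float - int
Rule: mixed int/float promotes to float; int/int stays int
Result type: float


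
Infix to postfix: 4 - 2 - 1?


Left to right (same or higher precedence on left)
Postfix: 4 2 - 1 -


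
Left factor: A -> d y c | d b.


Common prefix: 'd'
Factored: A -> d A', A' -> y c | b


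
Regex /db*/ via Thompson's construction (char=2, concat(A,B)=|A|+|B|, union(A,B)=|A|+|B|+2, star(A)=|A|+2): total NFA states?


Syntax tree has 2 char leaf(s), 0 union(s), 1 star(s)
chars contribute 2×2 = 4; each union adds +2; each star adds +2
Total: 4 + 0 + 2 = 6 states


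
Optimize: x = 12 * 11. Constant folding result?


12 * 11 = 132 at compile time
Optimized: x = 132


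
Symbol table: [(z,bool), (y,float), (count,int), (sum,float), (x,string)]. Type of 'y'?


Lookup 'y' → type float


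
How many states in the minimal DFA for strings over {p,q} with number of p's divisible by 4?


Track (count of p) mod 4: states 0..3, accept at 0
Minimal DFA: 4 states


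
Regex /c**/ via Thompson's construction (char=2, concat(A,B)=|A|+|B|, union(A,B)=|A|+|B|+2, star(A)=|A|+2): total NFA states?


Syntax tree has 1 char leaf(s), 0 union(s), 2 star(s)
chars contribute 1×2 = 2; each union adds +2; each star adds +2
Total: 2 + 0 + 4 = 6 states


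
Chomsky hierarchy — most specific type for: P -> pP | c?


Right-linear: every RHS is a terminal or a terminal followed by one nonterminal
Classification: Type 3 (Regular)


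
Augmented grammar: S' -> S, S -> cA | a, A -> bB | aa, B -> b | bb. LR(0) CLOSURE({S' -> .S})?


Start: S' -> .S
For each item with dot before a nonterminal B, add B -> .γ for every B-production
Closure: [S' -> .S, S -> .cA, S -> .a]


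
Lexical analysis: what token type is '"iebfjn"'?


Pattern: double-quoted sequence
Type: STRING_LITERAL


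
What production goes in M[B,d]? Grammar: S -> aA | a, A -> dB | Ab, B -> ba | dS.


For [B, d]: 'd' ∈ FIRST(dS)
Entry: B -> dS


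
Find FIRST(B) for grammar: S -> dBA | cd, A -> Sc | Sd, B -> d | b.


Per alternative of B: FIRST(d) = {d}; FIRST(b) = {b}
FIRST(B) = {b, d}


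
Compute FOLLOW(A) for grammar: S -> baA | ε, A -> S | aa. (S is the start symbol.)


$ ∈ FOLLOW(S). For each A -> αBβ: add FIRST(β)\{ε} to FOLLOW(B); if β nullable, add FOLLOW(A).
FOLLOW(A) = {$}


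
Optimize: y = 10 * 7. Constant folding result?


10 * 7 = 70 at compile time
Optimized: y = 70


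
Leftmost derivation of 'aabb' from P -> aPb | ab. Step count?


Derivation: P => aPb => aabb
Steps: 2


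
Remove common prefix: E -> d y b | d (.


Common prefix: 'd'
Factored: E -> d E', E' -> y b | (


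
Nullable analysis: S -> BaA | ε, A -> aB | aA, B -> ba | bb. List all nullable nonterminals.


A nonterminal is nullable iff some alternative derives ε (directly, or every symbol in it is nullable)
Nullable: {S}


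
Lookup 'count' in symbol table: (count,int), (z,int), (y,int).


Lookup 'count' → type int


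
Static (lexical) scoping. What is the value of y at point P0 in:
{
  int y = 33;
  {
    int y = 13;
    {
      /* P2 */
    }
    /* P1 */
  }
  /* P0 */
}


y declared in the same block as P0
y = 33


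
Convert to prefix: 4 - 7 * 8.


'*' binds tighter: tree is (- 4 (* 7 8))
Prefix: - 4 * 7 8


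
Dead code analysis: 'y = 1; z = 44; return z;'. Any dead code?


y is assigned but never read
Dead: 'y = 1'


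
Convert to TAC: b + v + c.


Break into single-operator statements:
t1 = b + v
t2 = t1 + c


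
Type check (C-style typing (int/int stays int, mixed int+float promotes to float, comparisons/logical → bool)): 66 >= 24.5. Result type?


Operand types: int >= float
Rule: comparison yields bool
Result type: bool


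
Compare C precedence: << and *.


'*' is multiplicative (level 10); '<<' is shift (level 8)
Higher level binds tighter
'*' has higher precedence than '<<'


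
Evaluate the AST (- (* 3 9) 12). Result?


Evaluate inner: (* 3 9) = 27
Evaluate root: (- 27 12) = 15
Result: 15


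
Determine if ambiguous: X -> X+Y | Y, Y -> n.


precedence layered via separate nonterminal Y: deterministic
Unambiguous


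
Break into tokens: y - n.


Scan left to right, longest-match per lexeme
Tokens: ID(y), OP(-), ID(n)


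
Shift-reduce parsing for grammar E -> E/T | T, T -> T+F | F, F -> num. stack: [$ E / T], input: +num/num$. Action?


'+' can extend T; shift to build T -> T+F
Action: shift


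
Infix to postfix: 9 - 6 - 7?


Left to right (same or higher precedence on left)
Postfix: 9 6 - 7 -


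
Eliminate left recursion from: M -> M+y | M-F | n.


Left-recursive alternatives: M+y, M-F; non-recursive: n
Introduce M': M -> nM', M' -> +yM' | -FM' | ε


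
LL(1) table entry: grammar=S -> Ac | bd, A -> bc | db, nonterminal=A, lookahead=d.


For [A, d]: 'd' ∈ FIRST(db)
Entry: A -> db


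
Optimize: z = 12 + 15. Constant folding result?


12 + 15 = 27 at compile time
Optimized: z = 27


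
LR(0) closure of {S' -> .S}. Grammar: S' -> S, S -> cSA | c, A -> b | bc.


Start: S' -> .S
For each item with dot before a nonterminal B, add B -> .γ for every B-production
Closure: [S' -> .S, S -> .cSA, S -> .c]


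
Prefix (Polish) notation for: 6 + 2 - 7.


left-to-right (same/higher precedence on left): tree is (- (+ 6 2) 7)
Prefix: - + 6 2 7


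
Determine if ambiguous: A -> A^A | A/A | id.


'id^id/id' has two parse trees (no precedence encoded between ^ and /)
Ambiguous


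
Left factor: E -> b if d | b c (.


Common prefix: 'b'
Factored: E -> b E', E' -> if d | c (


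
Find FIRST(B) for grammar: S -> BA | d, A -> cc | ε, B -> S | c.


Per alternative of B: FIRST(S) = {c, d}; FIRST(c) = {c}
FIRST(B) = {c, d}


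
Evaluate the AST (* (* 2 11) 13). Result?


Evaluate inner: (* 2 11) = 22
Evaluate root: (* 22 13) = 286
Result: 286


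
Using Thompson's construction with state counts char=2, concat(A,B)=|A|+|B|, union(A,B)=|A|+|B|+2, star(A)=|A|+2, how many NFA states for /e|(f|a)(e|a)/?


Syntax tree has 5 char leaf(s), 3 union(s), 0 star(s)
chars contribute 5×2 = 10; each union adds +2; each star adds +2
Total: 10 + 6 + 0 = 16 states


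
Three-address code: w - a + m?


Break into single-operator statements:
t1 = w - a
t2 = t1 + m


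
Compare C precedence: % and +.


'%' is multiplicative (level 10); '+' is additive (level 9)
Higher level binds tighter
'%' has higher precedence than '+'


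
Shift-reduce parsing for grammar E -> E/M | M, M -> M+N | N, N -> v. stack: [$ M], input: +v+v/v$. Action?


shift '+' to continue M -> M+N
Action: shift


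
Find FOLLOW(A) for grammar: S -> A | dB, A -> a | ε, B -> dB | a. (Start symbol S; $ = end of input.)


$ ∈ FOLLOW(S). For each A -> αBβ: add FIRST(β)\{ε} to FOLLOW(B); if β nullable, add FOLLOW(A).
FOLLOW(A) = {$}


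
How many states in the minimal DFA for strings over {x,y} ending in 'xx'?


Track the longest suffix of input matching a prefix of 'xx': 3 classes (prefixes of length 0..2)
Minimal DFA: 3 states


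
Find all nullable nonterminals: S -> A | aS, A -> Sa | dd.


A nonterminal is nullable iff some alternative derives ε (directly, or every symbol in it is nullable)
Nullable: {}


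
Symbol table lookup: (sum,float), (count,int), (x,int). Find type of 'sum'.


Lookup 'sum' → type float


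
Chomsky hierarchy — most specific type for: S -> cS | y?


Right-linear: every RHS is a terminal or a terminal followed by one nonterminal
Classification: Type 3 (Regular)


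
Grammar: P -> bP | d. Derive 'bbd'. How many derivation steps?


Derivation: P => bP => bbP => bbd
Steps: 3


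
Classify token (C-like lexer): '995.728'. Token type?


Pattern: digits with a decimal point
Type: FLOAT_LITERAL


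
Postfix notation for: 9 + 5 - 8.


Left to right (same or higher precedence on left)
Postfix: 9 5 + 8 -


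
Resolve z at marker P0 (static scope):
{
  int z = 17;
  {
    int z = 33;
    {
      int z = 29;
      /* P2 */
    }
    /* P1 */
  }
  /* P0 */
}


z declared in the same block as P0
z = 17


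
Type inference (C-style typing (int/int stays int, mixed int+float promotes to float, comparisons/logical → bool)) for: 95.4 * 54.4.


Operand types: float * float
Rule: mixed int/float promotes to float; int/int stays int
Result type: float


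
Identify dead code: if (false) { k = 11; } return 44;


condition is constant false, so the whole block is unreachable
Dead: 'if (false) { k = 11; }'


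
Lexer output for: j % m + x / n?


Scan left to right, longest-match per lexeme
Tokens: ID(j), OP(%), ID(m), OP(+), ID(x), OP(/), ID(n)


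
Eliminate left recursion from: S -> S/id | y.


Left-recursive alternatives: S/id; non-recursive: y
Introduce S': S -> yS', S' -> /idS' | ε


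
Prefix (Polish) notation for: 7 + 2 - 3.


left-to-right (same/higher precedence on left): tree is (- (+ 7 2) 3)
Prefix: - + 7 2 3


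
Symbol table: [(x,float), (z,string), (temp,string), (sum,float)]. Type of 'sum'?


Lookup 'sum' → type float


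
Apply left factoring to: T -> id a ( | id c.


Common prefix: 'id'
Factored: T -> id T', T' -> a ( | c


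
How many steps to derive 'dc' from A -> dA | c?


Derivation: A => dA => dc
Steps: 2


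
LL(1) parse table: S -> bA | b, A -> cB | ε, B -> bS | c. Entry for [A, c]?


For [A, c]: 'c' ∈ FIRST(cB)
Entry: A -> cB


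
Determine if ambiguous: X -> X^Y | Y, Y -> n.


precedence layered via separate nonterminal Y: deterministic
Unambiguous


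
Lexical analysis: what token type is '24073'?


Pattern: digits only
Type: INTEGER_LITERAL


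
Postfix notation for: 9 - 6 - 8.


Left to right (same or higher precedence on left)
Postfix: 9 6 - 8 -


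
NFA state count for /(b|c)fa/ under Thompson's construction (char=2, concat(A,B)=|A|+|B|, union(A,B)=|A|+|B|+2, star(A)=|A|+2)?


Syntax tree has 4 char leaf(s), 1 union(s), 0 star(s)
chars contribute 4×2 = 8; each union adds +2; each star adds +2
Total: 8 + 2 + 0 = 10 states


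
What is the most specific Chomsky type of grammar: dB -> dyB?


LHS has context (more than one symbol) and |LHS| ≤ |RHS|
Classification: Type 1 (Context-Sensitive)


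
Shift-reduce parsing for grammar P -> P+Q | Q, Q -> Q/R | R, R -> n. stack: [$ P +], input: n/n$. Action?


no handle ('P+' is not any RHS); shift 'n'
Action: shift


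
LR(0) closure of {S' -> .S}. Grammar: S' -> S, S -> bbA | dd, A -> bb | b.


Start: S' -> .S
For each item with dot before a nonterminal B, add B -> .γ for every B-production
Closure: [S' -> .S, S -> .bbA, S -> .dd]


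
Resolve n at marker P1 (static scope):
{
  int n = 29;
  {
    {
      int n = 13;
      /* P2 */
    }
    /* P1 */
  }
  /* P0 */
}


P1's block does not declare n; resolves to the enclosing declaration at depth 0
n = 29


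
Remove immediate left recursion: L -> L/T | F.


Left-recursive alternatives: L/T; non-recursive: F
Introduce L': L -> FL', L' -> /TL' | ε


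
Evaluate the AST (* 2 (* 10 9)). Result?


Evaluate inner: (* 10 9) = 90
Evaluate root: (* 2 90) = 180
Result: 180


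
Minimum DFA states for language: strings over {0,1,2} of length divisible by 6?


Track length mod 6: states 0..5, accept at 0
Minimal DFA: 6 states


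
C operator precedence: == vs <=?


'<=' is relational (level 7); '==' is equality (level 6)
Higher level binds tighter
'<=' has higher precedence than '=='


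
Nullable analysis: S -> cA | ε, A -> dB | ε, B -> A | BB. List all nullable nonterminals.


A nonterminal is nullable iff some alternative derives ε (directly, or every symbol in it is nullable)
Nullable: {A, B, S}


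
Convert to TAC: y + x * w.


Break into single-operator statements:
t1 = x * w
t2 = y + t1


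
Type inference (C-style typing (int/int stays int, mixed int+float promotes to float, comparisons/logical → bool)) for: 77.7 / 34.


Operand types: float / int
Rule: mixed int/float promotes to float; int/int stays int
Result type: float


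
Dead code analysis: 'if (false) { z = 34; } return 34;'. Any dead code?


condition is constant false, so the whole block is unreachable
Dead: 'if (false) { z = 34; }'


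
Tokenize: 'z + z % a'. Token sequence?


Scan left to right, longest-match per lexeme
Tokens: ID(z), OP(+), ID(z), OP(%), ID(a)


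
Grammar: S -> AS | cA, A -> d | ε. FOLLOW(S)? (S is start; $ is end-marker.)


$ ∈ FOLLOW(S). For each A -> αBβ: add FIRST(β)\{ε} to FOLLOW(B); if β nullable, add FOLLOW(A).
FOLLOW(S) = {$}


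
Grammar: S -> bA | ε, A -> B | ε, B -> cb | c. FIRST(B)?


Per alternative of B: FIRST(cb) = {c}; FIRST(c) = {c}
FIRST(B) = {c}


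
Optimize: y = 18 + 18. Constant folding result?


18 + 18 = 36 at compile time
Optimized: y = 36


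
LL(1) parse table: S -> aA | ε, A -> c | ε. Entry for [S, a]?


For [S, a]: 'a' ∈ FIRST(aA)
Entry: S -> aA


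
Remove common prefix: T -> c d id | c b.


Common prefix: 'c'
Factored: T -> c T', T' -> d id | b


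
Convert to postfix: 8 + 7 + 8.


Left to right (same or higher precedence on left)
Postfix: 8 7 + 8 +


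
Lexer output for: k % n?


Scan left to right, longest-match per lexeme
Tokens: ID(k), OP(%), ID(n)


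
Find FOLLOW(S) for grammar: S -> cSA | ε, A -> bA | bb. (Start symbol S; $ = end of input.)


$ ∈ FOLLOW(S). For each A -> αBβ: add FIRST(β)\{ε} to FOLLOW(B); if β nullable, add FOLLOW(A).
FOLLOW(S) = {$, b}


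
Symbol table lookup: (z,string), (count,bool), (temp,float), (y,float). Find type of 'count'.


Lookup 'count' → type bool


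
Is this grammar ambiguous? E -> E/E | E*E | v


'v/v*v' has two parse trees (no precedence encoded between / and *)
Ambiguous


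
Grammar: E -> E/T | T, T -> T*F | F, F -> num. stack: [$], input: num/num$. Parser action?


no handle on stack; shift 'num'
Action: shift


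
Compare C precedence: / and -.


'/' is multiplicative (level 10); '-' is additive (level 9)
Higher level binds tighter
'/' has higher precedence than '-'


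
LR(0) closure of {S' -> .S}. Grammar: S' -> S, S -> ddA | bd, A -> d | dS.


Start: S' -> .S
For each item with dot before a nonterminal B, add B -> .γ for every B-production
Closure: [S' -> .S, S -> .ddA, S -> .bd]


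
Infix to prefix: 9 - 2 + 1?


left-to-right (same/higher precedence on left): tree is (+ (- 9 2) 1)
Prefix: + - 9 2 1


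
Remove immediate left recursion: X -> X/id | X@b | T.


Left-recursive alternatives: X/id, X@b; non-recursive: T
Introduce X': X -> TX', X' -> /idX' | @bX' | ε


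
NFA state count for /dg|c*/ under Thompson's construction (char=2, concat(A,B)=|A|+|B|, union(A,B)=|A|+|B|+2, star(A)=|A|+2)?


Syntax tree has 3 char leaf(s), 1 union(s), 1 star(s)
chars contribute 3×2 = 6; each union adds +2; each star adds +2
Total: 6 + 2 + 2 = 10 states


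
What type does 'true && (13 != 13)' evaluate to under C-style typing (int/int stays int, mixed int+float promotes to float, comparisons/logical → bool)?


Operand types: bool && bool
Rule: logical operators take bool operands and yield bool
Result type: bool


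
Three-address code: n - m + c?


Break into single-operator statements:
t1 = n - m
t2 = t1 + c


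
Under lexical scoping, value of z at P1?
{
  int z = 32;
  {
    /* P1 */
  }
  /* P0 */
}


P1's block does not declare z; resolves to the enclosing declaration at depth 0
z = 32


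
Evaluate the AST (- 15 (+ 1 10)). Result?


Evaluate inner: (+ 1 10) = 11
Evaluate root: (- 15 11) = 4
Result: 4


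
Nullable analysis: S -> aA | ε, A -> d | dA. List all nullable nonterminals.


A nonterminal is nullable iff some alternative derives ε (directly, or every symbol in it is nullable)
Nullable: {S}


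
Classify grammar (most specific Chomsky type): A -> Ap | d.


Left-linear: every RHS is a terminal or one nonterminal followed by a terminal
Classification: Type 3 (Regular)


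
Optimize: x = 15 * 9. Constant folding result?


15 * 9 = 135 at compile time
Optimized: x = 135


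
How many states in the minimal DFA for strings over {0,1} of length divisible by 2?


Track length mod 2: states 0..1, accept at 0
Minimal DFA: 2 states


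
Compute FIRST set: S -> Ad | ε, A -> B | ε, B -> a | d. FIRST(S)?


Per alternative of S: FIRST(Ad) = {a, d}; FIRST(ε) = {ε}
FIRST(S) = {a, d, ε}


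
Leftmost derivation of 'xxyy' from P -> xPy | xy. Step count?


Derivation: P => xPy => xxyy
Steps: 2


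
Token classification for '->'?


Pattern: operator symbol
Type: OPERATOR


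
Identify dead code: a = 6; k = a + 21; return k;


a is read by k's definition; k is returned
No dead code


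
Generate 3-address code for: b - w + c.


Break into single-operator statements:
t1 = b - w
t2 = t1 + c


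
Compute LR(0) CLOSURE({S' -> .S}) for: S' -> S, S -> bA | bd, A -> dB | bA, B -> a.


Start: S' -> .S
For each item with dot before a nonterminal B, add B -> .γ for every B-production
Closure: [S' -> .S, S -> .bA, S -> .bd]


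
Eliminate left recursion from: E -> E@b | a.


Left-recursive alternatives: E@b; non-recursive: a
Introduce E': E -> aE', E' -> @bE' | ε


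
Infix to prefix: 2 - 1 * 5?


'*' binds tighter: tree is (- 2 (* 1 5))
Prefix: - 2 * 1 5


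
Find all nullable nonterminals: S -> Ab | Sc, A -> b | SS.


A nonterminal is nullable iff some alternative derives ε (directly, or every symbol in it is nullable)
Nullable: {}


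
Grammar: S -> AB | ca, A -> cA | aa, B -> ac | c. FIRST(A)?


Per alternative of A: FIRST(cA) = {c}; FIRST(aa) = {a}
FIRST(A) = {a, c}


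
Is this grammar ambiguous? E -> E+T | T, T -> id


precedence layered via separate nonterminal T: deterministic
Unambiguous


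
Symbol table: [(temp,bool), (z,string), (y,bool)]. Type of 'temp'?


Lookup 'temp' → type bool


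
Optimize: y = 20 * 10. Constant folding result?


20 * 10 = 200 at compile time
Optimized: y = 200


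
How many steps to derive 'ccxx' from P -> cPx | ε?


Derivation: P => cPx => ccPxx => ccxx
Steps: 3


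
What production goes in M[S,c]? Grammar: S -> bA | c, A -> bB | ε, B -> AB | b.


For [S, c]: 'c' ∈ FIRST(c)
Entry: S -> c


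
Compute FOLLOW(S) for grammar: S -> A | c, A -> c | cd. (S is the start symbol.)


$ ∈ FOLLOW(S). For each A -> αBβ: add FIRST(β)\{ε} to FOLLOW(B); if β nullable, add FOLLOW(A).
FOLLOW(S) = {$}


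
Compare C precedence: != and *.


'*' is multiplicative (level 10); '!=' is equality (level 6)
Higher level binds tighter
'*' has higher precedence than '!='


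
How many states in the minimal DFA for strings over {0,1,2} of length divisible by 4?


Track length mod 4: states 0..3, accept at 0
Minimal DFA: 4 states


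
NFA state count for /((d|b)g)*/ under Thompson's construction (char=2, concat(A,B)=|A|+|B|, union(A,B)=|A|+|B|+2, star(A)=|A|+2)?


Syntax tree has 3 char leaf(s), 1 union(s), 1 star(s)
chars contribute 3×2 = 6; each union adds +2; each star adds +2
Total: 6 + 2 + 2 = 10 states


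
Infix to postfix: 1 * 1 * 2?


Left to right (same or higher precedence on left)
Postfix: 1 1 * 2 *


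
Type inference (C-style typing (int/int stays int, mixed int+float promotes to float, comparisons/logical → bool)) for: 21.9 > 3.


Operand types: float > int
Rule: comparison yields bool
Result type: bool


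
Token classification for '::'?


Pattern: operator symbol
Type: OPERATOR


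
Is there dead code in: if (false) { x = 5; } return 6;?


condition is constant false, so the whole block is unreachable
Dead: 'if (false) { x = 5; }'


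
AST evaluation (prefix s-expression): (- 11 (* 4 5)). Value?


Evaluate inner: (* 4 5) = 20
Evaluate root: (- 11 20) = -9
Result: -9


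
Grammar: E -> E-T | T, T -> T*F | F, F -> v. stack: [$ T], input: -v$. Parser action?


lookahead ∉ {*} so T won't extend; reduce E -> T
Action: reduce (E -> T)


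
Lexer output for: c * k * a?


Scan left to right, longest-match per lexeme
Tokens: ID(c), OP(*), ID(k), OP(*), ID(a)


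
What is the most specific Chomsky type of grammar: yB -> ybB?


LHS has context (more than one symbol) and |LHS| ≤ |RHS|
Classification: Type 1 (Context-Sensitive)


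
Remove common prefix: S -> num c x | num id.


Common prefix: 'num'
Factored: S -> num S', S' -> c x | id


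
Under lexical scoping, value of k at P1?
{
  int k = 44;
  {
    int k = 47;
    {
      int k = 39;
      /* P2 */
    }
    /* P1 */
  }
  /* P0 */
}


k declared in the same block as P1
k = 47


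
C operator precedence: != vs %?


'%' is multiplicative (level 10); '!=' is equality (level 6)
Higher level binds tighter
'%' has higher precedence than '!='


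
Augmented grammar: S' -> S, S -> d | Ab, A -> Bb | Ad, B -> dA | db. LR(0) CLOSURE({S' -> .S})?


Start: S' -> .S
For each item with dot before a nonterminal B, add B -> .γ for every B-production
Closure: [S' -> .S, S -> .d, S -> .Ab, A -> .Bb, A -> .Ad, B -> .dA, B -> .db]


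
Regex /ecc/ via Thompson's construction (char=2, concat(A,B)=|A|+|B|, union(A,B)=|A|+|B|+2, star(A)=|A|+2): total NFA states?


Syntax tree has 3 char leaf(s), 0 union(s), 0 star(s)
chars contribute 3×2 = 6; each union adds +2; each star adds +2
Total: 6 + 0 + 0 = 6 states


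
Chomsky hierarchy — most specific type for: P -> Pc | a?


Left-linear: every RHS is a terminal or one nonterminal followed by a terminal
Classification: Type 3 (Regular)


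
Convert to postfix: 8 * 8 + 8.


Left to right (same or higher precedence on left)
Postfix: 8 8 * 8 +


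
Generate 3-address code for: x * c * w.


Break into single-operator statements:
t1 = x * c
t2 = t1 * w


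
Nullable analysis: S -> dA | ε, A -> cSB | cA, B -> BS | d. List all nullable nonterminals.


A nonterminal is nullable iff some alternative derives ε (directly, or every symbol in it is nullable)
Nullable: {S}


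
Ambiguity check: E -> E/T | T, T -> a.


precedence layered via separate nonterminal T: deterministic
Unambiguous


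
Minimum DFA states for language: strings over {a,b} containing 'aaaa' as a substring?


KMP-style automaton: 4 progress states + 1 absorbing accept = 5
Minimal DFA: 5 states


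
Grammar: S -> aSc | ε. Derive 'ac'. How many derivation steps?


Derivation: S => aSc => ac
Steps: 2


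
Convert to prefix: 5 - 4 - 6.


left-to-right (same/higher precedence on left): tree is (- (- 5 4) 6)
Prefix: - - 5 4 6


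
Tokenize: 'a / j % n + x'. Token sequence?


Scan left to right, longest-match per lexeme
Tokens: ID(a), OP(/), ID(j), OP(%), ID(n), OP(+), ID(x)


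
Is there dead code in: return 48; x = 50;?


statement follows a return and is unreachable
Dead: 'x = 50'


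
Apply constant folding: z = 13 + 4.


13 + 4 = 17 at compile time
Optimized: z = 17


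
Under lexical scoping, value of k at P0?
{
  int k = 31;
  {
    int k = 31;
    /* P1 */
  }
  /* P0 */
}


k declared in the same block as P0
k = 31


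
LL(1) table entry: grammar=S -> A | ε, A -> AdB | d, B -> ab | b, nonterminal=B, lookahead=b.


For [B, b]: 'b' ∈ FIRST(b)
Entry: B -> b


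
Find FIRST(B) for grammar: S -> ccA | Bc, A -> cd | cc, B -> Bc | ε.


Per alternative of B: FIRST(Bc) = {c}; FIRST(ε) = {ε}
FIRST(B) = {c, ε}


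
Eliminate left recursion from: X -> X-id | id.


Left-recursive alternatives: X-id; non-recursive: id
Introduce X': X -> idX', X' -> -idX' | ε


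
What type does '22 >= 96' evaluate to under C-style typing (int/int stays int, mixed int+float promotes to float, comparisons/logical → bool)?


Operand types: int >= int
Rule: comparison yields bool
Result type: bool


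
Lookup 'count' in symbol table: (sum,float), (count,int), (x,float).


Lookup 'count' → type int


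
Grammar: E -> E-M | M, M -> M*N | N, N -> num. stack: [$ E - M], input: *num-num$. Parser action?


'*' can extend M; shift to build M -> M*N
Action: shift


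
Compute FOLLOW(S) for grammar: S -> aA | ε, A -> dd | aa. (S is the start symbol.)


$ ∈ FOLLOW(S). For each A -> αBβ: add FIRST(β)\{ε} to FOLLOW(B); if β nullable, add FOLLOW(A).
FOLLOW(S) = {$}


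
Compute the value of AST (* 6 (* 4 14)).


Evaluate inner: (* 4 14) = 56
Evaluate root: (* 6 56) = 336
Result: 336


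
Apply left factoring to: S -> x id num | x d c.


Common prefix: 'x'
Factored: S -> x S', S' -> id num | d c


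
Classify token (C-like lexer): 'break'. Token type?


Pattern: reserved word
Type: KEYWORD


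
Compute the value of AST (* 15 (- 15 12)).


Evaluate inner: (- 15 12) = 3
Evaluate root: (* 15 3) = 45
Result: 45


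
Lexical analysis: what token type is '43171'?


Pattern: digits only
Type: INTEGER_LITERAL


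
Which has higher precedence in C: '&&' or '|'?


'|' is bitwise OR (level 3); '&&' is logical AND (level 2)
Higher level binds tighter
'|' has higher precedence than '&&'


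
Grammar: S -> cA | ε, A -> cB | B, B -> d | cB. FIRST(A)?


Per alternative of A: FIRST(cB) = {c}; FIRST(B) = {c, d}
FIRST(A) = {c, d}


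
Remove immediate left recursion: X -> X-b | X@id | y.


Left-recursive alternatives: X-b, X@id; non-recursive: y
Introduce X': X -> yX', X' -> -bX' | @idX' | ε


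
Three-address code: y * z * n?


Break into single-operator statements:
t1 = y * z
t2 = t1 * n


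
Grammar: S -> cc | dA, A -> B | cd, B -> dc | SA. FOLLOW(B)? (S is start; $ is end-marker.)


$ ∈ FOLLOW(S). For each A -> αBβ: add FIRST(β)\{ε} to FOLLOW(B); if β nullable, add FOLLOW(A).
FOLLOW(B) = {$, c, d}


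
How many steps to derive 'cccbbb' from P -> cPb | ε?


Derivation: P => cPb => ccPbb => cccPbbb => cccbbb
Steps: 4


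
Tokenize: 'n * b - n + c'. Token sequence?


Scan left to right, longest-match per lexeme
Tokens: ID(n), OP(*), ID(b), OP(-), ID(n), OP(+), ID(c)


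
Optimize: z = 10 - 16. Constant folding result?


10 - 16 = -6 at compile time
Optimized: z = -6


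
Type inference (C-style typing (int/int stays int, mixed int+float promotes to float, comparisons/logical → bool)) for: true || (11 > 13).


Operand types: bool || bool
Rule: logical operators take bool operands and yield bool
Result type: bool


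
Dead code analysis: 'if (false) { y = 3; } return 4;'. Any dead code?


condition is constant false, so the whole block is unreachable
Dead: 'if (false) { y = 3; }'


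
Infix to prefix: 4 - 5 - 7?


left-to-right (same/higher precedence on left): tree is (- (- 4 5) 7)
Prefix: - - 4 5 7


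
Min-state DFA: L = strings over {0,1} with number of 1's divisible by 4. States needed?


Track (count of 1) mod 4: states 0..3, accept at 0
Minimal DFA: 4 states


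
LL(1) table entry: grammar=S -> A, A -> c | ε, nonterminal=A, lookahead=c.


For [A, c]: 'c' ∈ FIRST(c)
Entry: A -> c


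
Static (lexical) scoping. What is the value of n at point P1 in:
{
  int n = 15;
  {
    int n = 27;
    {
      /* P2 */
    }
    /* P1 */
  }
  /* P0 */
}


n declared in the same block as P1
n = 27


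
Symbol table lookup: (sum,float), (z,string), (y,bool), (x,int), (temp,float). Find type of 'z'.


Lookup 'z' → type string


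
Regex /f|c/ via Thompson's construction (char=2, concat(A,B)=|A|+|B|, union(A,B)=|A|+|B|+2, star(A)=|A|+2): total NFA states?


Syntax tree has 2 char leaf(s), 1 union(s), 0 star(s)
chars contribute 2×2 = 4; each union adds +2; each star adds +2
Total: 4 + 2 + 0 = 6 states


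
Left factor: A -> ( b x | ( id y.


Common prefix: '('
Factored: A -> ( A', A' -> b x | id y


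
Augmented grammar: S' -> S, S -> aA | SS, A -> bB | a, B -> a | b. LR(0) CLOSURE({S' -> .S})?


Start: S' -> .S
For each item with dot before a nonterminal B, add B -> .γ for every B-production
Closure: [S' -> .S, S -> .aA, S -> .SS]


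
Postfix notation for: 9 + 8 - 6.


Left to right (same or higher precedence on left)
Postfix: 9 8 + 6 -


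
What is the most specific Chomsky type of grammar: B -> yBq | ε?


Single nonterminal LHS, but y^n q^n is not regular
Classification: Type 2 (Context-Free)


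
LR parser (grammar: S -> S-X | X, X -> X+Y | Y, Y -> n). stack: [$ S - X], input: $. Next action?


handle 'S-X' on top; lookahead ∈ FOLLOW(S) = {-, $}
Action: reduce (S -> S-X)


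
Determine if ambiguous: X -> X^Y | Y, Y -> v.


precedence layered via separate nonterminal Y: deterministic
Unambiguous


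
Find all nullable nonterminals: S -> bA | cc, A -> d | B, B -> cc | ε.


A nonterminal is nullable iff some alternative derives ε (directly, or every symbol in it is nullable)
Nullable: {A, B}


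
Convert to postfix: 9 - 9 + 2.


Left to right (same or higher precedence on left)
Postfix: 9 9 - 2 +


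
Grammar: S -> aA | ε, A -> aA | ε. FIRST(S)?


Per alternative of S: FIRST(aA) = {a}; FIRST(ε) = {ε}
FIRST(S) = {a, ε}


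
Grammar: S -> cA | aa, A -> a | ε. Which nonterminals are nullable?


A nonterminal is nullable iff some alternative derives ε (directly, or every symbol in it is nullable)
Nullable: {A}


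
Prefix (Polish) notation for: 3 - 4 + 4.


left-to-right (same/higher precedence on left): tree is (+ (- 3 4) 4)
Prefix: + - 3 4 4


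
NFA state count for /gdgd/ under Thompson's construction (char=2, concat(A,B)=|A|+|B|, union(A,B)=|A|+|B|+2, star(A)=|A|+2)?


Syntax tree has 4 char leaf(s), 0 union(s), 0 star(s)
chars contribute 4×2 = 8; each union adds +2; each star adds +2
Total: 8 + 0 + 0 = 8 states


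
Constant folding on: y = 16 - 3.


16 - 3 = 13 at compile time
Optimized: y = 13


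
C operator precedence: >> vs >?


'>>' is shift (level 8); '>' is relational (level 7)
Higher level binds tighter
'>>' has higher precedence than '>'


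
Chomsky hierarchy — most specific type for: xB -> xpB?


LHS has context (more than one symbol) and |LHS| ≤ |RHS|
Classification: Type 1 (Context-Sensitive)


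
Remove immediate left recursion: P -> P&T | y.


Left-recursive alternatives: P&T; non-recursive: y
Introduce P': P -> yP', P' -> &TP' | ε


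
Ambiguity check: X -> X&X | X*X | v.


'v&v*v' has two parse trees (no precedence encoded between & and *)
Ambiguous


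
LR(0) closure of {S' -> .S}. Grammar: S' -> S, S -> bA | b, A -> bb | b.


Start: S' -> .S
For each item with dot before a nonterminal B, add B -> .γ for every B-production
Closure: [S' -> .S, S -> .bA, S -> .b]


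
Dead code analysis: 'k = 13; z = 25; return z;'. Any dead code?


k is assigned but never read
Dead: 'k = 13'


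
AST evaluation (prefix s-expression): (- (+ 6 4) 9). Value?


Evaluate inner: (+ 6 4) = 10
Evaluate root: (- 10 9) = 1
Result: 1


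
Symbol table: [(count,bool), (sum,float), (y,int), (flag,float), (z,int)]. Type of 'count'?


Lookup 'count' → type bool


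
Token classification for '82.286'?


Pattern: digits with a decimal point
Type: FLOAT_LITERAL


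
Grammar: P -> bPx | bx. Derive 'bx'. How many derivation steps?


Derivation: P => bx
Steps: 1


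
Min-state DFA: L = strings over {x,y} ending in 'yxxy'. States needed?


Track the longest suffix of input matching a prefix of 'yxxy': 5 classes (prefixes of length 0..4)
Minimal DFA: 5 states


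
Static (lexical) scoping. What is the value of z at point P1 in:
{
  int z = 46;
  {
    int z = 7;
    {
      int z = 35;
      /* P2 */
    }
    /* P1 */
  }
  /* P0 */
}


z declared in the same block as P1
z = 7


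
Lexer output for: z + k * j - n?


Scan left to right, longest-match per lexeme
Tokens: ID(z), OP(+), ID(k), OP(*), ID(j), OP(-), ID(n)


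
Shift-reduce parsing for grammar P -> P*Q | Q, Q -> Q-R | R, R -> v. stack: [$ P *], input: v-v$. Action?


no handle ('P*' is not any RHS); shift 'v'
Action: shift


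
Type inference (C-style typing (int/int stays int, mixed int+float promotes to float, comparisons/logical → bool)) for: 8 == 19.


Operand types: int == int
Rule: comparison yields bool
Result type: bool


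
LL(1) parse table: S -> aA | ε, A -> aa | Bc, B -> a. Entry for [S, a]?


For [S, a]: 'a' ∈ FIRST(aA)
Entry: S -> aA


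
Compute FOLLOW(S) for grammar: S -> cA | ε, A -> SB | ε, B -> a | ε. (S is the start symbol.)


$ ∈ FOLLOW(S). For each A -> αBβ: add FIRST(β)\{ε} to FOLLOW(B); if β nullable, add FOLLOW(A).
FOLLOW(S) = {$, a}


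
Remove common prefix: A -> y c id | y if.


Common prefix: 'y'
Factored: A -> y A', A' -> c id | if


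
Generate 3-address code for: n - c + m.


Break into single-operator statements:
t1 = n - c
t2 = t1 + m


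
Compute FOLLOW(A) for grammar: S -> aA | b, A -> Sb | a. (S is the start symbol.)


$ ∈ FOLLOW(S). For each A -> αBβ: add FIRST(β)\{ε} to FOLLOW(B); if β nullable, add FOLLOW(A).
FOLLOW(A) = {$, b}


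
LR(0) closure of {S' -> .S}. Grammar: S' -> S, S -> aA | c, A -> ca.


Start: S' -> .S
For each item with dot before a nonterminal B, add B -> .γ for every B-production
Closure: [S' -> .S, S -> .aA, S -> .c]


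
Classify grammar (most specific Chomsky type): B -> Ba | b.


Left-linear: every RHS is a terminal or one nonterminal followed by a terminal
Classification: Type 3 (Regular)


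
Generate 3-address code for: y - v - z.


Break into single-operator statements:
t1 = y - v
t2 = t1 - z


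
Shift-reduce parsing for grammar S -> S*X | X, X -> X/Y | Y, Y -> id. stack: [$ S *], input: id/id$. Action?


no handle ('S*' is not any RHS); shift 'id'
Action: shift


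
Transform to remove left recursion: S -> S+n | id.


Left-recursive alternatives: S+n; non-recursive: id
Introduce S': S -> idS', S' -> +nS' | ε


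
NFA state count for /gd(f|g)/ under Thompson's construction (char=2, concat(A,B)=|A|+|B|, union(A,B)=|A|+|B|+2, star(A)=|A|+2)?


Syntax tree has 4 char leaf(s), 1 union(s), 0 star(s)
chars contribute 4×2 = 8; each union adds +2; each star adds +2
Total: 8 + 2 + 0 = 10 states


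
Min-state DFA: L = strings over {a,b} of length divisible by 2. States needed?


Track length mod 2: states 0..1, accept at 0
Minimal DFA: 2 states


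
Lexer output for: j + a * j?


Scan left to right, longest-match per lexeme
Tokens: ID(j), OP(+), ID(a), OP(*), ID(j)


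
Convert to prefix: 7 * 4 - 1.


left-to-right (same/higher precedence on left): tree is (- (* 7 4) 1)
Prefix: - * 7 4 1


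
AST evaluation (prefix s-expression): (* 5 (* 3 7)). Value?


Evaluate inner: (* 3 7) = 21
Evaluate root: (* 5 21) = 105
Result: 105


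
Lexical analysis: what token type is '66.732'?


Pattern: digits with a decimal point
Type: FLOAT_LITERAL


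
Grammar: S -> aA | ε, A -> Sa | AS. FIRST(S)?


Per alternative of S: FIRST(aA) = {a}; FIRST(ε) = {ε}
FIRST(S) = {a, ε}


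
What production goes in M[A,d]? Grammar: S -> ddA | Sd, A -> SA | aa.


For [A, d]: 'd' ∈ FIRST(SA)
Entry: A -> SA


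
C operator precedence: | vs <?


'<' is relational (level 7); '|' is bitwise OR (level 3)
Higher level binds tighter
'<' has higher precedence than '|'


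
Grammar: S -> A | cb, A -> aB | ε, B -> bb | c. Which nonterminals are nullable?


A nonterminal is nullable iff some alternative derives ε (directly, or every symbol in it is nullable)
Nullable: {A, S}


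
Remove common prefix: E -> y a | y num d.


Common prefix: 'y'
Factored: E -> y E', E' -> a | num d


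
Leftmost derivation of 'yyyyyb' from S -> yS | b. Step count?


Derivation: S => yS => yyS => yyyS => yyyyS => yyyyyS => yyyyyb
Steps: 6


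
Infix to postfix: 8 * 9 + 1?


Left to right (same or higher precedence on left)
Postfix: 8 9 * 1 +


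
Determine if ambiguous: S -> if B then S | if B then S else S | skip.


dangling else: 'if B then if B then skip else skip' parses two ways
Ambiguous


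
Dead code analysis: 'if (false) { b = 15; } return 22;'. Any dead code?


condition is constant false, so the whole block is unreachable
Dead: 'if (false) { b = 15; }'


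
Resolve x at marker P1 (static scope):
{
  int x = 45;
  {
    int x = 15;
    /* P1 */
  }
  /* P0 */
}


x declared in the same block as P1
x = 15


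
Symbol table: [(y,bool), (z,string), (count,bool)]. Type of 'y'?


Lookup 'y' → type bool


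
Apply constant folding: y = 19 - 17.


19 - 17 = 2 at compile time
Optimized: y = 2


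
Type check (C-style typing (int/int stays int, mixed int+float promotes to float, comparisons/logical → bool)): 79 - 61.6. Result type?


Operand types: int - float
Rule: mixed int/float promotes to float; int/int stays int
Result type: float


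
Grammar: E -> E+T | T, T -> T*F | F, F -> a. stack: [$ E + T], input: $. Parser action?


handle 'E+T' on top; lookahead ∈ FOLLOW(E) = {+, $}
Action: reduce (E -> E+T)


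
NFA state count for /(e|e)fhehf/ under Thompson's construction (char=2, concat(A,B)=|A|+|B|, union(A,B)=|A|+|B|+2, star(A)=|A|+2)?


Syntax tree has 7 char leaf(s), 1 union(s), 0 star(s)
chars contribute 7×2 = 14; each union adds +2; each star adds +2
Total: 14 + 2 + 0 = 16 states


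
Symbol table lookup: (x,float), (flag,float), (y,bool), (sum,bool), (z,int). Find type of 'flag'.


Lookup 'flag' → type float


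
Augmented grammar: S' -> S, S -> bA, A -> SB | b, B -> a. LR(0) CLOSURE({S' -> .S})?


Start: S' -> .S
For each item with dot before a nonterminal B, add B -> .γ for every B-production
Closure: [S' -> .S, S -> .bA]
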